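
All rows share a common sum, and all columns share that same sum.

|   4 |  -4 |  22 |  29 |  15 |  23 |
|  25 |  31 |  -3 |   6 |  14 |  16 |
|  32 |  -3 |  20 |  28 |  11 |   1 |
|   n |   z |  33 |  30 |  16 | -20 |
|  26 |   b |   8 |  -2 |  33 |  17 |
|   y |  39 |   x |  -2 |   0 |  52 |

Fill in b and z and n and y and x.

b = 7, z = 19, n = 11, y = -9, x = 9

Rows 1 and 2 both sum to 89, so that's the common total.
The known cells in row 5 total 82, leaving 89 − 82 = 7 for the blank.
The known cells in column 2 total 70, leaving 89 − 70 = 19 for the blank.
The known cells in row 4 total 78, leaving 89 − 78 = 11 for the blank.
The known cells in column 1 total 98, leaving 89 − 98 = -9 for the blank.
The known cells in row 6 total 80, leaving 89 − 80 = 9 for the blank.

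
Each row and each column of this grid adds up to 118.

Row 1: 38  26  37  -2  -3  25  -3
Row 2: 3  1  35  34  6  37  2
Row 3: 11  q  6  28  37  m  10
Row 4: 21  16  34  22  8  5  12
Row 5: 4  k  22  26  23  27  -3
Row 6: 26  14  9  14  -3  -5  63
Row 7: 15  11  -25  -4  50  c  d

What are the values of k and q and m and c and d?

k = 19, q = 31, m = -5, c = 34, d = 37

Column 7: -3 + 2 + 10 + 12 − 3 + 63 = 81, so its missing entry is 118 − 81 = 37.
Row 7: 15 + 11 − 25 − 4 + 50 + 37 = 84, so its missing entry is 118 − 84 = 34.
Column 6: 25 + 37 + 5 + 27 − 5 + 34 = 123, so its missing entry is 118 − 123 = -5.
Row 3: 11 + 6 + 28 + 37 − 5 + 10 = 87, so its missing entry is 118 − 87 = 31.
Row 5: 4 + 22 + 26 + 23 + 27 − 3 = 99, so its missing entry is 118 − 99 = 19.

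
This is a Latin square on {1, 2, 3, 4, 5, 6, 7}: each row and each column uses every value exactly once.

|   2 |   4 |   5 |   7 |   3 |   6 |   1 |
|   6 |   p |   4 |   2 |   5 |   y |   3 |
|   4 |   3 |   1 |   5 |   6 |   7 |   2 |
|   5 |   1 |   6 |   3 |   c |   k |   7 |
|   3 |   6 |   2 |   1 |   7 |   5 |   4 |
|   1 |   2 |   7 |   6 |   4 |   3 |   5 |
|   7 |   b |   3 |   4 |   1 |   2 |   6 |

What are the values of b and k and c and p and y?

b = 5, k = 4, c = 2, p = 7, y = 1

At (row 4, col 5): column 5 already has {1, 3, 4, 5, 6, 7}, so the value is 2.
Cell (7,2): row 7 already has {1, 2, 3, 4, 6, 7} → 5.
Cell (2,2): column 2 already has {1, 2, 3, 4, 5, 6} → 7.
At (row 2, col 6): row 2 already has {2, 3, 4, 5, 6, 7}, so the value is 1.
Cell (4,6): row 4 already has {1, 2, 3, 5, 6, 7} → 4.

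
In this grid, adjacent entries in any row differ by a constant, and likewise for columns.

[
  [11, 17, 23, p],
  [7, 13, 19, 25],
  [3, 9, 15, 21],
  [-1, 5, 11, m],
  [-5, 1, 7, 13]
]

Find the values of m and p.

Along each row the entries change by 6 per step; down each column they change by -4.
Row 4: from -1 at column 1, stepping by 6 to column 4 gives 17.
Row 1: from 11 at column 1, stepping by 6 to column 4 gives 29.

m = 17, p = 29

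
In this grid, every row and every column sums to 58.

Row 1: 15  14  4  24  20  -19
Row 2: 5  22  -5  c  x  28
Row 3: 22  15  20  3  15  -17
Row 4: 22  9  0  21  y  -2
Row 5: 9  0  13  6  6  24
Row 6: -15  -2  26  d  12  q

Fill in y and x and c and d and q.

The known cells in column 6 total 14, leaving 58 − 14 = 44 for the blank.
The known cells in row 4 total 50, leaving 58 − 50 = 8 for the blank.
The known cells in column 5 total 61, leaving 58 − 61 = -3 for the blank.
The known cells in row 6 total 65, leaving 58 − 65 = -7 for the blank.
The known cells in row 2 total 47, leaving 58 − 47 = 11 for the blank.

y = 8, x = -3, c = 11, d = -7, q = 44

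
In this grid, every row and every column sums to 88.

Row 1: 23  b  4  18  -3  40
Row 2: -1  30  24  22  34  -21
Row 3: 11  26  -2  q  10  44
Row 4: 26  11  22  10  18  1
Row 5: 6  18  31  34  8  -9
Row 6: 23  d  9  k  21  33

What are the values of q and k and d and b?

The known cells in row 3 total 89, leaving 88 − 89 = -1 for the blank.
The known cells in column 4 total 83, leaving 88 − 83 = 5 for the blank.
The known cells in row 6 total 91, leaving 88 − 91 = -3 for the blank.
The known cells in row 1 total 82, leaving 88 − 82 = 6 for the blank.

q = -1, k = 5, d = -3, b = 6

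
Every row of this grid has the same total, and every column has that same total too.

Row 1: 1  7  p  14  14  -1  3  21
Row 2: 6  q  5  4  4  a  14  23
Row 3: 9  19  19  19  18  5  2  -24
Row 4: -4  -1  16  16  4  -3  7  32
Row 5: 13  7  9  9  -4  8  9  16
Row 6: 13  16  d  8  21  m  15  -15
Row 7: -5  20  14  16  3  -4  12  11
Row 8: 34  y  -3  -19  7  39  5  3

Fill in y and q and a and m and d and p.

Rows 3 and 4 both sum to 67, so that's the common total.
The known cells in row 8 total 66, leaving 67 − 66 = 1 for the blank.
The known cells in column 2 total 69, leaving 67 − 69 = -2 for the blank.
The known cells in row 2 total 54, leaving 67 − 54 = 13 for the blank.
The known cells in column 6 total 57, leaving 67 − 57 = 10 for the blank.
The known cells in row 1 total 59, leaving 67 − 59 = 8 for the blank.
The known cells in row 6 total 68, leaving 67 − 68 = -1 for the blank.

y = 1, q = -2, a = 13, m = 10, d = -1, p = 8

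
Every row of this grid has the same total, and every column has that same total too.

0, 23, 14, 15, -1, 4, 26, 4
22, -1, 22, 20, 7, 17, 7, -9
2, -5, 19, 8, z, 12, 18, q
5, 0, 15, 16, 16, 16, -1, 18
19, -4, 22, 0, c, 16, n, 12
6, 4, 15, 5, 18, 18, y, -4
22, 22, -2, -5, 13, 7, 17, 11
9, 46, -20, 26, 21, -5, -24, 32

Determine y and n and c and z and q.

Rows 1 and 2 both sum to 85, so that's the common total.
The known cells in column 8 total 64, leaving 85 − 64 = 21 for the blank.
The known cells in row 3 total 75, leaving 85 − 75 = 10 for the blank.
The known cells in column 5 total 84, leaving 85 − 84 = 1 for the blank.
The known cells in row 5 total 66, leaving 85 − 66 = 19 for the blank.
The known cells in row 6 total 62, leaving 85 − 62 = 23 for the blank.

y = 23, n = 19, c = 1, z = 10, q = 21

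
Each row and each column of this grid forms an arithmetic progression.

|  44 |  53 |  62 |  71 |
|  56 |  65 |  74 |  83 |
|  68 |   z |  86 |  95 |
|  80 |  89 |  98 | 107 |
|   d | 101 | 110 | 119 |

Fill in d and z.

Along each row the entries change by 9 per step; down each column they change by 12.
Row 5: from 101 at column 2, stepping by 9 to column 1 gives 92.
Row 3: from 68 at column 1, stepping by 9 to column 2 gives 77.

d = 92, z = 77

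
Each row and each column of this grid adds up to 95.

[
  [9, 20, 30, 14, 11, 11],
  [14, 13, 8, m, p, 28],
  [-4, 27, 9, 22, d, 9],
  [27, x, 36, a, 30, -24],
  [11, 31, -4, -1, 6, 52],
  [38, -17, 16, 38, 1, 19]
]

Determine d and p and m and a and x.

d = 32, p = 15, m = 17, a = 5, x = 21

Row 3: -4 + 27 + 9 + 22 + 9 = 63, so its missing entry is 95 − 63 = 32.
Column 2: 20 + 13 + 27 + 31 − 17 = 74, so its missing entry is 95 − 74 = 21.
Column 5: 11 + 32 + 30 + 6 + 1 = 80, so its missing entry is 95 − 80 = 15.
Row 4: 27 + 21 + 36 + 30 − 24 = 90, so its missing entry is 95 − 90 = 5.
Row 2: 14 + 13 + 8 + 15 + 28 = 78, so its missing entry is 95 − 78 = 17.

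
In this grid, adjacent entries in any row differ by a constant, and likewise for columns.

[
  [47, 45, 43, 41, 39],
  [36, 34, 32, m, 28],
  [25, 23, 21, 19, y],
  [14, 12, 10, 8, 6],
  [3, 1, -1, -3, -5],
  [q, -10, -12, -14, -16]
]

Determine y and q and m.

y = 17, q = -8, m = 30

Along each row the entries change by -2 per step; down each column they change by -11.
Row 3: from 25 at column 1, stepping by -2 to column 5 gives 17.
Row 6: from -10 at column 2, stepping by -2 to column 1 gives -8.
Row 2: from 36 at column 1, stepping by -2 to column 4 gives 30.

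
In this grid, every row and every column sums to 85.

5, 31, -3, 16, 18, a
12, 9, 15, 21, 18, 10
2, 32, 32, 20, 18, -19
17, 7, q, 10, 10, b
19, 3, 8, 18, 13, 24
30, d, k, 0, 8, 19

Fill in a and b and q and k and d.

Column 2: 31 + 9 + 32 + 7 + 3 = 82, so its missing entry is 85 − 82 = 3.
Row 1: 5 + 31 − 3 + 16 + 18 = 67, so its missing entry is 85 − 67 = 18.
Column 6: 18 + 10 − 19 + 24 + 19 = 52, so its missing entry is 85 − 52 = 33.
Row 4: 17 + 7 + 10 + 10 + 33 = 77, so its missing entry is 85 − 77 = 8.
Row 6: 30 + 3 + 0 + 8 + 19 = 60, so its missing entry is 85 − 60 = 25.

a = 18, b = 33, q = 8, k = 25, d = 3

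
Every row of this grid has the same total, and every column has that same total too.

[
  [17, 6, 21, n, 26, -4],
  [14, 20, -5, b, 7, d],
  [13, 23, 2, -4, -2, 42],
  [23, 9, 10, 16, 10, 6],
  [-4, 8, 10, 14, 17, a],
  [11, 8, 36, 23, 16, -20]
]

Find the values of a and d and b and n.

a = 29, d = 21, b = 17, n = 8

Rows 3 and 4 both sum to 74, so that's the common total.
Row 5: -4 + 8 + 10 + 14 + 17 = 45, so its missing entry is 74 − 45 = 29.
Row 1: 17 + 6 + 21 + 26 − 4 = 66, so its missing entry is 74 − 66 = 8.
Column 4: 8 − 4 + 16 + 14 + 23 = 57, so its missing entry is 74 − 57 = 17.
Row 2: 14 + 20 − 5 + 17 + 7 = 53, so its missing entry is 74 − 53 = 21.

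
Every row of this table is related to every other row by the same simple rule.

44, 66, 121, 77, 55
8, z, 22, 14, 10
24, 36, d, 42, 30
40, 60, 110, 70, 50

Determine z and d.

z = 12, d = 66

Each row is a constant multiple of every other row — this is a multiplication table with the headers hidden.
Row 2 is 10/55 = 2/11 times row 1, so its entry in column 2 is 66 × 2/11 = 12.
Row 3 is 30/55 = 6/11 times row 1, so its entry in column 3 is 121 × 6/11 = 66.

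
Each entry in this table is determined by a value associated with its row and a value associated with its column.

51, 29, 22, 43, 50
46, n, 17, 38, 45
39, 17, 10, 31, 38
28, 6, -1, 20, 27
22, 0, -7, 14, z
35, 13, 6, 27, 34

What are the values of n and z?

n = 24, z = 21

The difference between any two rows is the same in every column — this is an addition table with the headers hidden.
Row 2 minus row 1 is 17 − 22 = -5, so its entry in column 2 is 29 + (-5) = 24.
Row 5 minus row 1 is -7 − 22 = -29, so its entry in column 5 is 50 + (-29) = 21.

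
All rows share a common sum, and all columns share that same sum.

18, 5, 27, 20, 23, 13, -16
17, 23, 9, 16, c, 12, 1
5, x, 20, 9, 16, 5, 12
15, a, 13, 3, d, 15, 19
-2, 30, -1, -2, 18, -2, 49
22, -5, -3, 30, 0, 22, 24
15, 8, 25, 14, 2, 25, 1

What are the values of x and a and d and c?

Rows 1 and 5 both sum to 90, so that's the common total.
Row 2 has 17 + 23 + 9 + 16 + 12 + 1 = 78; the blank must be 90 − 78 = 12.
Row 3 has 5 + 20 + 9 + 16 + 5 + 12 = 67; the blank must be 90 − 67 = 23.
Column 2 has 5 + 23 + 23 + 30 − 5 + 8 = 84; the blank must be 90 − 84 = 6.
Row 4 has 15 + 6 + 13 + 3 + 15 + 19 = 71; the blank must be 90 − 71 = 19.

x = 23, a = 6, d = 19, c = 12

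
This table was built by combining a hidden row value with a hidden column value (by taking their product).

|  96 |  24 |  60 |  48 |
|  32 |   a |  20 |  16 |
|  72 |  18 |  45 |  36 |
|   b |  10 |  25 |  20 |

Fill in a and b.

a = 8, b = 40

Each row is a constant multiple of every other row — this is a multiplication table with the headers hidden.
Row 2 is 16/48 = 1/3 times row 1, so its entry in column 2 is 24 × 1/3 = 8.
Row 4 is 20/48 = 5/12 times row 1, so its entry in column 1 is 96 × 5/12 = 40.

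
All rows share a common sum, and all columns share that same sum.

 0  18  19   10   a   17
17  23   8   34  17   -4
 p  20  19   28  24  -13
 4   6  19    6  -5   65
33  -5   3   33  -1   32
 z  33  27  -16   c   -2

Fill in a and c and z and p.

a = 31, c = 29, z = 24, p = 17

Rows 2 and 4 both sum to 95, so that's the common total.
Row 3 has 20 + 19 + 28 + 24 − 13 = 78; the blank must be 95 − 78 = 17.
Row 1 has 0 + 18 + 19 + 10 + 17 = 64; the blank must be 95 − 64 = 31.
Column 5 has 31 + 17 + 24 − 5 − 1 = 66; the blank must be 95 − 66 = 29.
Row 6 has 33 + 27 − 16 + 29 − 2 = 71; the blank must be 95 − 71 = 24.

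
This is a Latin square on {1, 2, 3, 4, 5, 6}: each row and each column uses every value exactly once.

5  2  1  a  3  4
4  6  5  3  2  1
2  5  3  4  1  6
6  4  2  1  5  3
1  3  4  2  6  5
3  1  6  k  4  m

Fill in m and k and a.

For row 1, column 4: row 1 already has {1, 2, 3, 4, 5}; that leaves 6.
Cell (6,4): column 4 already has {1, 2, 3, 4, 6} → 5.
At (row 6, col 6): row 6 already has {1, 3, 4, 5, 6}, so the value is 2.

m = 2, k = 5, a = 6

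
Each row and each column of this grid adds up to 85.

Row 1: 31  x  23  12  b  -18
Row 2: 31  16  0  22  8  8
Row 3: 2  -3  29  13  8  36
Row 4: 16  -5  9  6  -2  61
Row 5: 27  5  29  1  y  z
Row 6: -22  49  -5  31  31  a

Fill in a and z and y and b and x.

Column 2 has 16 − 3 − 5 + 5 + 49 = 62; the blank must be 85 − 62 = 23.
Row 6 has -22 + 49 − 5 + 31 + 31 = 84; the blank must be 85 − 84 = 1.
Row 1 has 31 + 23 + 23 + 12 − 18 = 71; the blank must be 85 − 71 = 14.
Column 5 has 14 + 8 + 8 − 2 + 31 = 59; the blank must be 85 − 59 = 26.
Row 5 has 27 + 5 + 29 + 1 + 26 = 88; the blank must be 85 − 88 = -3.

a = 1, z = -3, y = 26, b = 14, x = 23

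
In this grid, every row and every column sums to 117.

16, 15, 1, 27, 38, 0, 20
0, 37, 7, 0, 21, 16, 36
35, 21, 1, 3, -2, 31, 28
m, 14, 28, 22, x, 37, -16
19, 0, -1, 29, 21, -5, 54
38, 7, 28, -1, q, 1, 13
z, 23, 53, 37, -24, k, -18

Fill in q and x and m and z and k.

Column 6 has 0 + 16 + 31 + 37 − 5 + 1 = 80; the blank must be 117 − 80 = 37.
Row 6 has 38 + 7 + 28 − 1 + 1 + 13 = 86; the blank must be 117 − 86 = 31.
Column 5 has 38 + 21 − 2 + 21 + 31 − 24 = 85; the blank must be 117 − 85 = 32.
Row 4 has 14 + 28 + 22 + 32 + 37 − 16 = 117; the blank must be 117 − 117 = 0.
Row 7 has 23 + 53 + 37 − 24 + 37 − 18 = 108; the blank must be 117 − 108 = 9.

q = 31, x = 32, m = 0, z = 9, k = 37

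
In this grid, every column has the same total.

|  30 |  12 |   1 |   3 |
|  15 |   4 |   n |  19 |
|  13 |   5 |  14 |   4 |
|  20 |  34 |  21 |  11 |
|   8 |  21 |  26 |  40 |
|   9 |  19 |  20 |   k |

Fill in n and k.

Column 1 sums to 95 and so does column 2; that's the common total.
In column 3 the known cells total 82, leaving 95 − 82 = 13.
In column 4 the known cells total 77, leaving 95 − 77 = 18.

n = 13, k = 18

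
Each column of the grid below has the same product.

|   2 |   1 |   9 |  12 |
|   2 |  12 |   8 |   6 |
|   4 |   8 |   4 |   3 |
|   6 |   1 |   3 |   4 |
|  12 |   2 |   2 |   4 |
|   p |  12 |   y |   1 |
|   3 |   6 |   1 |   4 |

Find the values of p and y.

Columns 2 and 4 each multiply to 13824, so every column has product 13824.
Column 1: 2×2×4×6×12×3 = 3456, so the missing entry is 13824 ÷ 3456 = 4.
Column 3: 9×8×4×3×2×1 = 1728, so the missing entry is 13824 ÷ 1728 = 8.

p = 4, y = 8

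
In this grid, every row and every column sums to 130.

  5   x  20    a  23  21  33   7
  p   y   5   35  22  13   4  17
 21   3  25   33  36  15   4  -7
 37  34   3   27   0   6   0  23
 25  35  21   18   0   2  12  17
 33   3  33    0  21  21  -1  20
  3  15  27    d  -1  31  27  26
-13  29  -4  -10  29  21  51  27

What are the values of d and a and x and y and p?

d = 2, a = 25, x = -4, y = 15, p = 19

Column 1 has 5 + 21 + 37 + 25 + 33 + 3 − 13 = 111; the blank must be 130 − 111 = 19.
Row 2 has 19 + 5 + 35 + 22 + 13 + 4 + 17 = 115; the blank must be 130 − 115 = 15.
Column 2 has 15 + 3 + 34 + 35 + 3 + 15 + 29 = 134; the blank must be 130 − 134 = -4.
Row 1 has 5 − 4 + 20 + 23 + 21 + 33 + 7 = 105; the blank must be 130 − 105 = 25.
Row 7 has 3 + 15 + 27 − 1 + 31 + 27 + 26 = 128; the blank must be 130 − 128 = 2.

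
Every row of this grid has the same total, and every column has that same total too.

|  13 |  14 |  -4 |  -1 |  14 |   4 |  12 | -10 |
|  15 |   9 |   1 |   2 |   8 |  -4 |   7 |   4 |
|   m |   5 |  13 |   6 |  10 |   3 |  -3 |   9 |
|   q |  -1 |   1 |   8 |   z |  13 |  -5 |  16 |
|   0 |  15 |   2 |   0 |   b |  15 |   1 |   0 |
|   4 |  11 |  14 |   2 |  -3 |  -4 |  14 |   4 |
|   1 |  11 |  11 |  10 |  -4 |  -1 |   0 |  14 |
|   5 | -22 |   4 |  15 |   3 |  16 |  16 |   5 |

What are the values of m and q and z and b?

Rows 1 and 2 both sum to 42, so that's the common total.
The known cells in row 5 total 33, leaving 42 − 33 = 9 for the blank.
The known cells in row 3 total 43, leaving 42 − 43 = -1 for the blank.
The known cells in column 5 total 37, leaving 42 − 37 = 5 for the blank.
The known cells in row 4 total 37, leaving 42 − 37 = 5 for the blank.

m = -1, q = 5, z = 5, b = 9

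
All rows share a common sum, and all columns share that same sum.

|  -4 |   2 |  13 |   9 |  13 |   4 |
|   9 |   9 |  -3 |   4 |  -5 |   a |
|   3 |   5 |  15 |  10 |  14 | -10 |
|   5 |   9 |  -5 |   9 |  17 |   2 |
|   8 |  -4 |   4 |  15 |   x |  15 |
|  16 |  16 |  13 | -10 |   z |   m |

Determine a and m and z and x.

a = 23, m = 3, z = -1, x = -1

Rows 1 and 3 both sum to 37, so that's the common total.
Row 5 has 8 − 4 + 4 + 15 + 15 = 38; the blank must be 37 − 38 = -1.
Column 5 has 13 − 5 + 14 + 17 − 1 = 38; the blank must be 37 − 38 = -1.
Row 6 has 16 + 16 + 13 − 10 − 1 = 34; the blank must be 37 − 34 = 3.
Row 2 has 9 + 9 − 3 + 4 − 5 = 14; the blank must be 37 − 14 = 23.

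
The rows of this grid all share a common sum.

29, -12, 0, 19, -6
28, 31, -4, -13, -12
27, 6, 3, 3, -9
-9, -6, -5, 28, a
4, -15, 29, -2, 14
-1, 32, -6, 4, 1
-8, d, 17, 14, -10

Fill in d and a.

d = 17, a = 22

Row 3 sums to 30 and so does row 6; that's the common total.
In row 7 the known cells total 13, leaving 30 − 13 = 17.
In row 4 the known cells total 8, leaving 30 − 8 = 22.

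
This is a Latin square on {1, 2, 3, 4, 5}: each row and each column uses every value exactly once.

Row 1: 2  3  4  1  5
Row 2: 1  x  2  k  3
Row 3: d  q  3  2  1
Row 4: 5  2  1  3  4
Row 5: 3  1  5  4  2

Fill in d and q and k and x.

At (row 2, col 4): column 4 already has {1, 2, 3, 4}, so the value is 5.
Cell (2,2): row 2 already has {1, 2, 3, 5} → 4.
Cell (3,1): column 1 already has {1, 2, 3, 5} → 4.
For row 3, column 2: row 3 already has {1, 2, 3, 4}; that leaves 5.

d = 4, q = 5, k = 5, x = 4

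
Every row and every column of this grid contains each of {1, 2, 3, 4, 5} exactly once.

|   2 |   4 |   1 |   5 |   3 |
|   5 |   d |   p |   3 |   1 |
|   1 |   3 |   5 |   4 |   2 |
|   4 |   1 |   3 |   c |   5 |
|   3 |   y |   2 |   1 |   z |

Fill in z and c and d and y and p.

z = 4, c = 2, d = 2, y = 5, p = 4

For row 5, column 5: column 5 already has {1, 2, 3, 5}; that leaves 4.
At (row 2, col 3): column 3 already has {1, 2, 3, 5}, so the value is 4.
Cell (2,2): row 2 already has {1, 3, 4, 5} → 2.
At (row 4, col 4): row 4 already has {1, 3, 4, 5}, so the value is 2.
For row 5, column 2: row 5 already has {1, 2, 3, 4}; that leaves 5.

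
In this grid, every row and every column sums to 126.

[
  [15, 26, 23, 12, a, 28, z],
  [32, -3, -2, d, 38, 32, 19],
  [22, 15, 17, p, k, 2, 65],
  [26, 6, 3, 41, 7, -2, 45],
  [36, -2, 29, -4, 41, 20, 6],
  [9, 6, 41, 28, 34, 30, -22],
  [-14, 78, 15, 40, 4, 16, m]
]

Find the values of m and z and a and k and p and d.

m = -13, z = 26, a = -4, k = 6, p = -1, d = 10

Row 7: -14 + 78 + 15 + 40 + 4 + 16 = 139, so its missing entry is 126 − 139 = -13.
Column 7: 19 + 65 + 45 + 6 − 22 − 13 = 100, so its missing entry is 126 − 100 = 26.
Row 1: 15 + 26 + 23 + 12 + 28 + 26 = 130, so its missing entry is 126 − 130 = -4.
Column 5: -4 + 38 + 7 + 41 + 34 + 4 = 120, so its missing entry is 126 − 120 = 6.
Row 3: 22 + 15 + 17 + 6 + 2 + 65 = 127, so its missing entry is 126 − 127 = -1.
Row 2: 32 − 3 − 2 + 38 + 32 + 19 = 116, so its missing entry is 126 − 116 = 10.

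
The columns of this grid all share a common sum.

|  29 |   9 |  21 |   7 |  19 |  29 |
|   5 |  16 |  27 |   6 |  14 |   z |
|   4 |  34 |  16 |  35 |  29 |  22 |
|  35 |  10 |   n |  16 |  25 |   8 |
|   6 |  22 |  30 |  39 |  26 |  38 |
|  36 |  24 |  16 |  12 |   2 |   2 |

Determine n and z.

n = 5, z = 16

The complete columns each total 115.
Column 3 is missing 115 − 110 = 5 (since 21 + 27 + 16 + 30 + 16 = 110).
Column 6 is missing 115 − 99 = 16 (since 29 + 22 + 8 + 38 + 2 = 99).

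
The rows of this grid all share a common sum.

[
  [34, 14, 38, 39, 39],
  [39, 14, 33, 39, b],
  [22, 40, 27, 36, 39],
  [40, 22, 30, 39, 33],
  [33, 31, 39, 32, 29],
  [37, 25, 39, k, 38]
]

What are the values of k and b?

Row 3 sums to 164 and so does row 5; that's the common total.
In row 6 the known cells total 139, leaving 164 − 139 = 25.
In row 2 the known cells total 125, leaving 164 − 125 = 39.

k = 25, b = 39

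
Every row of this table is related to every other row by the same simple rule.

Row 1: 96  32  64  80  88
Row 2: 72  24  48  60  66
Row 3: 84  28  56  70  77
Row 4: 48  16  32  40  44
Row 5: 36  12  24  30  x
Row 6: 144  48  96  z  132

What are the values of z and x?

Each row is a constant multiple of every other row — this is a multiplication table with the headers hidden.
Row 6 is 96/64 = 3/2 times row 1, so its entry in column 4 is 80 × 3/2 = 120.
Row 5 is 24/64 = 3/8 times row 1, so its entry in column 5 is 88 × 3/8 = 33.

z = 120, x = 33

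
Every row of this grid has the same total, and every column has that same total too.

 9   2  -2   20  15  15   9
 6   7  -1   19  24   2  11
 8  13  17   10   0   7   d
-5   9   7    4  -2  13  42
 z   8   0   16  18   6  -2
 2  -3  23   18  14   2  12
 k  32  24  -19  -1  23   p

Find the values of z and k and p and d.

z = 22, k = 26, p = -17, d = 13

Rows 1 and 2 both sum to 68, so that's the common total.
Row 5 has 8 + 0 + 16 + 18 + 6 − 2 = 46; the blank must be 68 − 46 = 22.
Row 3 has 8 + 13 + 17 + 10 + 0 + 7 = 55; the blank must be 68 − 55 = 13.
Column 7 has 9 + 11 + 13 + 42 − 2 + 12 = 85; the blank must be 68 − 85 = -17.
Row 7 has 32 + 24 − 19 − 1 + 23 − 17 = 42; the blank must be 68 − 42 = 26.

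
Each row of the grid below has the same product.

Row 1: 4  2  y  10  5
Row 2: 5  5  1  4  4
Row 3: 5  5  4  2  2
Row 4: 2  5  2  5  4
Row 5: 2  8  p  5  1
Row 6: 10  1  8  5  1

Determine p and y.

p = 5, y = 1

Rows 2 and 4 each multiply to 400, so every row has product 400.
Row 5: 2×8×5×1 = 80, so the missing entry is 400 ÷ 80 = 5.
Row 1: 4×2×10×5 = 400, so the missing entry is 400 ÷ 400 = 1.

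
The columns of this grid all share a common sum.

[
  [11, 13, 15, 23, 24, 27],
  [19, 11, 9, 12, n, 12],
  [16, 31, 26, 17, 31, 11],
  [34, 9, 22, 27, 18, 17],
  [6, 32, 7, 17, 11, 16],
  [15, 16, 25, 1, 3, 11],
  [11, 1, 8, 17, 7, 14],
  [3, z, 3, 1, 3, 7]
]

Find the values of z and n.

z = 2, n = 18

Column 3 sums to 115 and so does column 4; that's the common total.
In column 2 the known cells total 113, leaving 115 − 113 = 2.
In column 5 the known cells total 97, leaving 115 − 97 = 18.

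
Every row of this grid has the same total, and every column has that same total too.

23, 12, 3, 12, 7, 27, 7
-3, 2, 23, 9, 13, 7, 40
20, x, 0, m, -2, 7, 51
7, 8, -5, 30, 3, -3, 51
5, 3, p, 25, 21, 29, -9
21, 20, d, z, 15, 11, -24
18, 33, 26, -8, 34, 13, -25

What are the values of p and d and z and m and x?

p = 17, d = 27, z = 21, m = 2, x = 13

Rows 1 and 2 both sum to 91, so that's the common total.
The known cells in column 2 total 78, leaving 91 − 78 = 13 for the blank.
The known cells in row 5 total 74, leaving 91 − 74 = 17 for the blank.
The known cells in row 3 total 89, leaving 91 − 89 = 2 for the blank.
The known cells in column 4 total 70, leaving 91 − 70 = 21 for the blank.
The known cells in row 6 total 64, leaving 91 − 64 = 27 for the blank.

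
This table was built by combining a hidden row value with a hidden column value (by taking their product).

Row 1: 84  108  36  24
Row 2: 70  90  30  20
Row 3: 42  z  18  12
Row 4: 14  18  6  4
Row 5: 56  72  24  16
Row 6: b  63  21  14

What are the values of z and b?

z = 54, b = 49

Each row is a constant multiple of every other row — this is a multiplication table with the headers hidden.
Row 3 is 18/36 = 1/2 times row 1, so its entry in column 2 is 108 × 1/2 = 54.
Row 6 is 21/36 = 7/12 times row 1, so its entry in column 1 is 84 × 7/12 = 49.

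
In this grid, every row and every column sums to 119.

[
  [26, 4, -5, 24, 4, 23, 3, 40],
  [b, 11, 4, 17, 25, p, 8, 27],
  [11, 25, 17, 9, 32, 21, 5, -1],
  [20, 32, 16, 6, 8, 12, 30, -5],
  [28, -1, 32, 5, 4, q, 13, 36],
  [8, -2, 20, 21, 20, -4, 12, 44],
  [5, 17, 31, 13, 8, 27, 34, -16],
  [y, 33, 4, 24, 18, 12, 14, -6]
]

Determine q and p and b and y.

Row 5 has 28 − 1 + 32 + 5 + 4 + 13 + 36 = 117; the blank must be 119 − 117 = 2.
Row 8 has 33 + 4 + 24 + 18 + 12 + 14 − 6 = 99; the blank must be 119 − 99 = 20.
Column 1 has 26 + 11 + 20 + 28 + 8 + 5 + 20 = 118; the blank must be 119 − 118 = 1.
Row 2 has 1 + 11 + 4 + 17 + 25 + 8 + 27 = 93; the blank must be 119 − 93 = 26.

q = 2, p = 26, b = 1, y = 20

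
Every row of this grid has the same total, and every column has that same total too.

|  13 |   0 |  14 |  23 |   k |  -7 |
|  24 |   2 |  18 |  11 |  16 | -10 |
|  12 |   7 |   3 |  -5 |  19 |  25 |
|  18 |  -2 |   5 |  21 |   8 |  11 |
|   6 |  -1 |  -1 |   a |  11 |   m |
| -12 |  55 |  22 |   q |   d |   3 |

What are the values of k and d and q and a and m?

Rows 2 and 3 both sum to 61, so that's the common total.
The known cells in row 1 total 43, leaving 61 − 43 = 18 for the blank.
The known cells in column 5 total 72, leaving 61 − 72 = -11 for the blank.
The known cells in column 6 total 22, leaving 61 − 22 = 39 for the blank.
The known cells in row 5 total 54, leaving 61 − 54 = 7 for the blank.
The known cells in row 6 total 57, leaving 61 − 57 = 4 for the blank.

k = 18, d = -11, q = 4, a = 7, m = 39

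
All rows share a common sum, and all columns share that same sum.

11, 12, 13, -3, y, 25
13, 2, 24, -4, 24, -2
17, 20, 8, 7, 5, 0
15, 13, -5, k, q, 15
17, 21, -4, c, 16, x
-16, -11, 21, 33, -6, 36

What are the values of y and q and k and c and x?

y = -1, q = 19, k = 0, c = 24, x = -17

Rows 2 and 3 both sum to 57, so that's the common total.
Row 1 has 11 + 12 + 13 − 3 + 25 = 58; the blank must be 57 − 58 = -1.
Column 5 has -1 + 24 + 5 + 16 − 6 = 38; the blank must be 57 − 38 = 19.
Column 6 has 25 − 2 + 0 + 15 + 36 = 74; the blank must be 57 − 74 = -17.
Row 5 has 17 + 21 − 4 + 16 − 17 = 33; the blank must be 57 − 33 = 24.
Row 4 has 15 + 13 − 5 + 19 + 15 = 57; the blank must be 57 − 57 = 0.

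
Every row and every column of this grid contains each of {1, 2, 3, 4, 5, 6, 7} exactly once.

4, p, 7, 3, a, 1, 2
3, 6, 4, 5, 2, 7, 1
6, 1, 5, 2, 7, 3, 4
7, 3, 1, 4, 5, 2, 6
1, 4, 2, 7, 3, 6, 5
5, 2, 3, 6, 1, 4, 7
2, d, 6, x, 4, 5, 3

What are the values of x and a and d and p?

x = 1, a = 6, d = 7, p = 5

For row 7, column 4: column 4 already has {2, 3, 4, 5, 6, 7}; that leaves 1.
At (row 7, col 2): row 7 already has {1, 2, 3, 4, 5, 6}, so the value is 7.
Cell (1,2): column 2 already has {1, 2, 3, 4, 6, 7} → 5.
At (row 1, col 5): row 1 already has {1, 2, 3, 4, 5, 7}, so the value is 6.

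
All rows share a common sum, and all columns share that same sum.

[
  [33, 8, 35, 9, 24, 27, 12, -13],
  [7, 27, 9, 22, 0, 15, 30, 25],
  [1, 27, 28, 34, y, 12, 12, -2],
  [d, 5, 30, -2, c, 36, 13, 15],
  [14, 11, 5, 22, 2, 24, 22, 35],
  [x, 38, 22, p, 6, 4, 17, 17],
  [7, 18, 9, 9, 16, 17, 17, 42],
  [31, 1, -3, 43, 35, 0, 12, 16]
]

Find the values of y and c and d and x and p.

y = 23, c = 29, d = 9, x = 33, p = -2

Rows 1 and 2 both sum to 135, so that's the common total.
Row 3 has 1 + 27 + 28 + 34 + 12 + 12 − 2 = 112; the blank must be 135 − 112 = 23.
Column 5 has 24 + 0 + 23 + 2 + 6 + 16 + 35 = 106; the blank must be 135 − 106 = 29.
Row 4 has 5 + 30 − 2 + 29 + 36 + 13 + 15 = 126; the blank must be 135 − 126 = 9.
Column 1 has 33 + 7 + 1 + 9 + 14 + 7 + 31 = 102; the blank must be 135 − 102 = 33.
Row 6 has 33 + 38 + 22 + 6 + 4 + 17 + 17 = 137; the blank must be 135 − 137 = -2.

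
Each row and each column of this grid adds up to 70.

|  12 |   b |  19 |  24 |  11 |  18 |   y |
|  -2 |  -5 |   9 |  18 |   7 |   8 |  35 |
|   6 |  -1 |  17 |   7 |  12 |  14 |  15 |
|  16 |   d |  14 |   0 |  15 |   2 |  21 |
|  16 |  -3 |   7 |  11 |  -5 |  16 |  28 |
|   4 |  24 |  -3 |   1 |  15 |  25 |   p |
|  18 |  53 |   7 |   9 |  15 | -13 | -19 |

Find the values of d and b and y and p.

d = 2, b = 0, y = -14, p = 4

Row 4: 16 + 14 + 0 + 15 + 2 + 21 = 68, so its missing entry is 70 − 68 = 2.
Row 6: 4 + 24 − 3 + 1 + 15 + 25 = 66, so its missing entry is 70 − 66 = 4.
Column 7: 35 + 15 + 21 + 28 + 4 − 19 = 84, so its missing entry is 70 − 84 = -14.
Row 1: 12 + 19 + 24 + 11 + 18 − 14 = 70, so its missing entry is 70 − 70 = 0.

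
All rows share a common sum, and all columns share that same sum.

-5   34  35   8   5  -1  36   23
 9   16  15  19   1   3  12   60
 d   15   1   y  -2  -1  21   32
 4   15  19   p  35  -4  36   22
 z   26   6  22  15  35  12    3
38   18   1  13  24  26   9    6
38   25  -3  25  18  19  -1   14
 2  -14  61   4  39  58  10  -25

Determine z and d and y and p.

Rows 1 and 2 both sum to 135, so that's the common total.
The known cells in row 5 total 119, leaving 135 − 119 = 16 for the blank.
The known cells in column 1 total 102, leaving 135 − 102 = 33 for the blank.
The known cells in row 3 total 99, leaving 135 − 99 = 36 for the blank.
The known cells in row 4 total 127, leaving 135 − 127 = 8 for the blank.

z = 16, d = 33, y = 36, p = 8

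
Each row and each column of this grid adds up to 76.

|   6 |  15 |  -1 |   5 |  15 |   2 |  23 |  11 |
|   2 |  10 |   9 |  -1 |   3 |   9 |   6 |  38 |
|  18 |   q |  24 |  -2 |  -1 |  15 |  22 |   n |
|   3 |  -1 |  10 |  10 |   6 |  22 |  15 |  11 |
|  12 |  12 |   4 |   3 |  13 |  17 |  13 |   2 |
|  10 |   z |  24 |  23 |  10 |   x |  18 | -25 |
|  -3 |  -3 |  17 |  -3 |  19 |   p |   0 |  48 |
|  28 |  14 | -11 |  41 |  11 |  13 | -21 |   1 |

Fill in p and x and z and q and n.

Column 8 has 11 + 38 + 11 + 2 − 25 + 48 + 1 = 86; the blank must be 76 − 86 = -10.
Row 3 has 18 + 24 − 2 − 1 + 15 + 22 − 10 = 66; the blank must be 76 − 66 = 10.
Row 7 has -3 − 3 + 17 − 3 + 19 + 0 + 48 = 75; the blank must be 76 − 75 = 1.
Column 6 has 2 + 9 + 15 + 22 + 17 + 1 + 13 = 79; the blank must be 76 − 79 = -3.
Row 6 has 10 + 24 + 23 + 10 − 3 + 18 − 25 = 57; the blank must be 76 − 57 = 19.

p = 1, x = -3, z = 19, q = 10, n = -10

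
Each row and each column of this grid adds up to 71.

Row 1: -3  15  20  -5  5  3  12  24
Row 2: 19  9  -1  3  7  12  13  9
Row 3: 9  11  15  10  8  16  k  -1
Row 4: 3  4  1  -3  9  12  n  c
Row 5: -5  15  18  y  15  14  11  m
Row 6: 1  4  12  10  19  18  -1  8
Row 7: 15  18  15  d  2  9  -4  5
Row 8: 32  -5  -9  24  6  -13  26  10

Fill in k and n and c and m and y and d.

k = 3, n = 11, c = 34, m = -18, y = 21, d = 11

Row 3: 9 + 11 + 15 + 10 + 8 + 16 − 1 = 68, so its missing entry is 71 − 68 = 3.
Column 7: 12 + 13 + 3 + 11 − 1 − 4 + 26 = 60, so its missing entry is 71 − 60 = 11.
Row 4: 3 + 4 + 1 − 3 + 9 + 12 + 11 = 37, so its missing entry is 71 − 37 = 34.
Row 7: 15 + 18 + 15 + 2 + 9 − 4 + 5 = 60, so its missing entry is 71 − 60 = 11.
Column 4: -5 + 3 + 10 − 3 + 10 + 11 + 24 = 50, so its missing entry is 71 − 50 = 21.
Row 5: -5 + 15 + 18 + 21 + 15 + 14 + 11 = 89, so its missing entry is 71 − 89 = -18.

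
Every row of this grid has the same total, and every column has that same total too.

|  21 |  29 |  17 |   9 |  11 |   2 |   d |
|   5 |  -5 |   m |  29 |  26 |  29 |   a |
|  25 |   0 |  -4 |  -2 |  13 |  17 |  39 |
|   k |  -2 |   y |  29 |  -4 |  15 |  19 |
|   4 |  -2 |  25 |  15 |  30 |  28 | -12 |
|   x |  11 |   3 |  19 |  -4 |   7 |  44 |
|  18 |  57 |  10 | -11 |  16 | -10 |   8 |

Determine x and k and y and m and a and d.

x = 8, k = 7, y = 24, m = 13, a = -9, d = -1

Rows 3 and 5 both sum to 88, so that's the common total.
Row 1 has 21 + 29 + 17 + 9 + 11 + 2 = 89; the blank must be 88 − 89 = -1.
Row 6 has 11 + 3 + 19 − 4 + 7 + 44 = 80; the blank must be 88 − 80 = 8.
Column 1 has 21 + 5 + 25 + 4 + 8 + 18 = 81; the blank must be 88 − 81 = 7.
Column 7 has -1 + 39 + 19 − 12 + 44 + 8 = 97; the blank must be 88 − 97 = -9.
Row 2 has 5 − 5 + 29 + 26 + 29 − 9 = 75; the blank must be 88 − 75 = 13.
Row 4 has 7 − 2 + 29 − 4 + 15 + 19 = 64; the blank must be 88 − 64 = 24.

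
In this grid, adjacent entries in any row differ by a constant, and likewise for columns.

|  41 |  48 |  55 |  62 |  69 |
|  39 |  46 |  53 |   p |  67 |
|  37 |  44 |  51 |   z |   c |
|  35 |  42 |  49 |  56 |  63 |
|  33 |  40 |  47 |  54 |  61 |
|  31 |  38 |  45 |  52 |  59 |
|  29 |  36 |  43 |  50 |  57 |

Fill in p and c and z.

p = 60, c = 65, z = 58

Along each row the entries change by 7 per step; down each column they change by -2.
Row 2: from 39 at column 1, stepping by 7 to column 4 gives 60.
Row 3: from 37 at column 1, stepping by 7 to column 5 gives 65.
Row 3: from 37 at column 1, stepping by 7 to column 4 gives 58.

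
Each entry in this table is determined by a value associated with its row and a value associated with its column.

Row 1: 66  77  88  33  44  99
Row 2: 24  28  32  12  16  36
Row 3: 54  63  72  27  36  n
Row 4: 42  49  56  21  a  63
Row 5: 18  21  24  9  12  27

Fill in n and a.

Each row is a constant multiple of every other row — this is a multiplication table with the headers hidden.
Row 3 is 54/66 = 9/11 times row 1, so its entry in column 6 is 99 × 9/11 = 81.
Row 4 is 42/66 = 7/11 times row 1, so its entry in column 5 is 44 × 7/11 = 28.

n = 81, a = 28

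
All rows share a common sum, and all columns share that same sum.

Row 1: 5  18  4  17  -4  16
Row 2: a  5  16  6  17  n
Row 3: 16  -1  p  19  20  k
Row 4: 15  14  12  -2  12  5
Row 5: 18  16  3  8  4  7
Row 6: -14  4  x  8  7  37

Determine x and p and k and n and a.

Rows 1 and 4 both sum to 56, so that's the common total.
Column 1: 5 + 16 + 15 + 18 − 14 = 40, so its missing entry is 56 − 40 = 16.
Row 2: 16 + 5 + 16 + 6 + 17 = 60, so its missing entry is 56 − 60 = -4.
Column 6: 16 − 4 + 5 + 7 + 37 = 61, so its missing entry is 56 − 61 = -5.
Row 3: 16 − 1 + 19 + 20 − 5 = 49, so its missing entry is 56 − 49 = 7.
Row 6: -14 + 4 + 8 + 7 + 37 = 42, so its missing entry is 56 − 42 = 14.

x = 14, p = 7, k = -5, n = -4, a = 16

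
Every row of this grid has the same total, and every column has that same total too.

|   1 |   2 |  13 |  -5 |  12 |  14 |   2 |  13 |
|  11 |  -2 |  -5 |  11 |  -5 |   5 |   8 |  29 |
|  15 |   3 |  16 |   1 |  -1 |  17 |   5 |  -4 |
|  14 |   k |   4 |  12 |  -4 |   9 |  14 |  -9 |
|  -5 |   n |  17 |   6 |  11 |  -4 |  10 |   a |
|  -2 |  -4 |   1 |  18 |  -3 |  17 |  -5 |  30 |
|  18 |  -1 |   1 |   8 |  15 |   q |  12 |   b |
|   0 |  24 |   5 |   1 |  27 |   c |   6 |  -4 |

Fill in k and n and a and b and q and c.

Rows 1 and 2 both sum to 52, so that's the common total.
The known cells in row 4 total 40, leaving 52 − 40 = 12 for the blank.
The known cells in row 8 total 59, leaving 52 − 59 = -7 for the blank.
The known cells in column 6 total 51, leaving 52 − 51 = 1 for the blank.
The known cells in row 7 total 54, leaving 52 − 54 = -2 for the blank.
The known cells in column 2 total 34, leaving 52 − 34 = 18 for the blank.
The known cells in row 5 total 53, leaving 52 − 53 = -1 for the blank.

k = 12, n = 18, a = -1, b = -2, q = 1, c = -7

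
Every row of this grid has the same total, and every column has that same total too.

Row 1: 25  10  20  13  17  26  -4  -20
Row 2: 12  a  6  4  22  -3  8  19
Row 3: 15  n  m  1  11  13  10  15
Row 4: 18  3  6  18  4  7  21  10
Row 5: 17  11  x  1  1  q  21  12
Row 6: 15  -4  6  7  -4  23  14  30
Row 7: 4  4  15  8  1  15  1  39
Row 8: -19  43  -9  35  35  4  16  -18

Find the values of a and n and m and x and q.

Rows 1 and 4 both sum to 87, so that's the common total.
Row 2 has 12 + 6 + 4 + 22 − 3 + 8 + 19 = 68; the blank must be 87 − 68 = 19.
Column 2 has 10 + 19 + 3 + 11 − 4 + 4 + 43 = 86; the blank must be 87 − 86 = 1.
Column 6 has 26 − 3 + 13 + 7 + 23 + 15 + 4 = 85; the blank must be 87 − 85 = 2.
Row 5 has 17 + 11 + 1 + 1 + 2 + 21 + 12 = 65; the blank must be 87 − 65 = 22.
Row 3 has 15 + 1 + 1 + 11 + 13 + 10 + 15 = 66; the blank must be 87 − 66 = 21.

a = 19, n = 1, m = 21, x = 22, q = 2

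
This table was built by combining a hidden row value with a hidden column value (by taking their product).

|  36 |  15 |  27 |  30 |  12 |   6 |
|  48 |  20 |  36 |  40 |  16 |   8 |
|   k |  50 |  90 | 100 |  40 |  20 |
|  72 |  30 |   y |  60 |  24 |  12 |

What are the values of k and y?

k = 120, y = 54

Each row is a constant multiple of every other row — this is a multiplication table with the headers hidden.
Row 3 is 20/6 = 10/3 times row 1, so its entry in column 1 is 36 × 10/3 = 120.
Row 4 is 12/6 = 2/1 times row 1, so its entry in column 3 is 27 × 2/1 = 54.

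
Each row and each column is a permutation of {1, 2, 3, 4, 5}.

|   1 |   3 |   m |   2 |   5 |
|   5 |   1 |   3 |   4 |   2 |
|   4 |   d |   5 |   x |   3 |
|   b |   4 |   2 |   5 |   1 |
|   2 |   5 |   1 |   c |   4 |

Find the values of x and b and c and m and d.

Cell (3,2): column 2 already has {1, 3, 4, 5} → 2.
For row 5, column 4: row 5 already has {1, 2, 4, 5}; that leaves 3.
For row 4, column 1: row 4 already has {1, 2, 4, 5}; that leaves 3.
At (row 3, col 4): row 3 already has {2, 3, 4, 5}, so the value is 1.
For row 1, column 3: row 1 already has {1, 2, 3, 5}; that leaves 4.

x = 1, b = 3, c = 3, m = 4, d = 2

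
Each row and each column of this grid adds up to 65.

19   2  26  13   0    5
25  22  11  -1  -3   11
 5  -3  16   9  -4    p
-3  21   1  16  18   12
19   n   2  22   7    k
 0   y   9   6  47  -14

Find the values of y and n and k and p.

Row 3: 5 − 3 + 16 + 9 − 4 = 23, so its missing entry is 65 − 23 = 42.
Column 6: 5 + 11 + 42 + 12 − 14 = 56, so its missing entry is 65 − 56 = 9.
Row 5: 19 + 2 + 22 + 7 + 9 = 59, so its missing entry is 65 − 59 = 6.
Row 6: 0 + 9 + 6 + 47 − 14 = 48, so its missing entry is 65 − 48 = 17.

y = 17, n = 6, k = 9, p = 42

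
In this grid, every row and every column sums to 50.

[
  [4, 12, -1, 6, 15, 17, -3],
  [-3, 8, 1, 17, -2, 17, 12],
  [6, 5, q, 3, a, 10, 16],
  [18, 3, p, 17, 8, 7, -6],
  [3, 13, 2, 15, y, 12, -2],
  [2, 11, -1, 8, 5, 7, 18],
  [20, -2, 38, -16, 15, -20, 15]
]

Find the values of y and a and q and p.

Row 5: 3 + 13 + 2 + 15 + 12 − 2 = 43, so its missing entry is 50 − 43 = 7.
Column 5: 15 − 2 + 8 + 7 + 5 + 15 = 48, so its missing entry is 50 − 48 = 2.
Row 4: 18 + 3 + 17 + 8 + 7 − 6 = 47, so its missing entry is 50 − 47 = 3.
Row 3: 6 + 5 + 3 + 2 + 10 + 16 = 42, so its missing entry is 50 − 42 = 8.

y = 7, a = 2, q = 8, p = 3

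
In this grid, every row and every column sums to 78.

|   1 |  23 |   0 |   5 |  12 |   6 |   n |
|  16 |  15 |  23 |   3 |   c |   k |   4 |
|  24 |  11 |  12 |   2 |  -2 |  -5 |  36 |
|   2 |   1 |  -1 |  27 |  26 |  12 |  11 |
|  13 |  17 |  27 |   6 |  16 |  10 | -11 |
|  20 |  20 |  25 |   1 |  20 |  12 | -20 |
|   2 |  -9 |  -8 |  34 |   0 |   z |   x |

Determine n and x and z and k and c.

Column 5 has 12 − 2 + 26 + 16 + 20 + 0 = 72; the blank must be 78 − 72 = 6.
Row 2 has 16 + 15 + 23 + 3 + 6 + 4 = 67; the blank must be 78 − 67 = 11.
Column 6 has 6 + 11 − 5 + 12 + 10 + 12 = 46; the blank must be 78 − 46 = 32.
Row 1 has 1 + 23 + 0 + 5 + 12 + 6 = 47; the blank must be 78 − 47 = 31.
Row 7 has 2 − 9 − 8 + 34 + 0 + 32 = 51; the blank must be 78 − 51 = 27.

n = 31, x = 27, z = 32, k = 11, c = 6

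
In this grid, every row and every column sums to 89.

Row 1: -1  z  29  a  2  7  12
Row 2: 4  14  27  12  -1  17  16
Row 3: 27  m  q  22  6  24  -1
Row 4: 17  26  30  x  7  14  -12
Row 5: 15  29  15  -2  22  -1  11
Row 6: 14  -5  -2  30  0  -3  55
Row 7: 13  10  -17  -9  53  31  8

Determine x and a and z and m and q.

x = 7, a = 29, z = 11, m = 4, q = 7

Row 4: 17 + 26 + 30 + 7 + 14 − 12 = 82, so its missing entry is 89 − 82 = 7.
Column 4: 12 + 22 + 7 − 2 + 30 − 9 = 60, so its missing entry is 89 − 60 = 29.
Row 1: -1 + 29 + 29 + 2 + 7 + 12 = 78, so its missing entry is 89 − 78 = 11.
Column 2: 11 + 14 + 26 + 29 − 5 + 10 = 85, so its missing entry is 89 − 85 = 4.
Row 3: 27 + 4 + 22 + 6 + 24 − 1 = 82, so its missing entry is 89 − 82 = 7.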